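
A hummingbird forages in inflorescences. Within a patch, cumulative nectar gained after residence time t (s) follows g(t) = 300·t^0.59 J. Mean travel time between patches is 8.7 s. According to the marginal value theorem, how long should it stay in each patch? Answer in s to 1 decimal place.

By the marginal value theorem, leave when the instantaneous gain rate g'(t) equals the habitat-wide average g(t)/(T + t).
g'(t) = 0.59·300·t^-0.41. Setting 0.59·300·t^-0.41 = 300·t^0.59/(8.7+t) gives 0.59(8.7+t) = t, so 0.41·t = 0.59×8.7.
t* = 0.59×8.7/0.41 = 12.52 s.

12.5 s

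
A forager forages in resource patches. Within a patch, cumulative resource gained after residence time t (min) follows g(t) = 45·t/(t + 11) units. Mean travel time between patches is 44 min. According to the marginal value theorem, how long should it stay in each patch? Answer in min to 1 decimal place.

22.0 min

By the marginal value theorem, leave when the instantaneous gain rate g'(t) equals the habitat-wide average g(t)/(T + t).
g'(t) = 45·11/(t + 11)². Setting 45·11/(t+11)² = 45t/[(t+11)(44+t)] gives 11(44+t) = t(t+11), so t² = 11×44 = 484.
t* = √484 = 22 min.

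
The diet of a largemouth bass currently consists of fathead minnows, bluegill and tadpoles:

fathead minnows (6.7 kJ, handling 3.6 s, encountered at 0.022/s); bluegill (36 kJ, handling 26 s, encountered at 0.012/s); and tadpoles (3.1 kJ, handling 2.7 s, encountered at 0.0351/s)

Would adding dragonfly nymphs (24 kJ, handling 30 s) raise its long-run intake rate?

Yes

On fathead minnows, bluegill and tadpoles alone, R = ΣλE/(1+Σλh) = 0.6882/1.486 = 0.4631 kJ/s.
Profitability of dragonfly nymphs: 24/30 = 0.8 kJ/s.
Since 0.8 > R, including dragonfly nymphs increases the long-run rate.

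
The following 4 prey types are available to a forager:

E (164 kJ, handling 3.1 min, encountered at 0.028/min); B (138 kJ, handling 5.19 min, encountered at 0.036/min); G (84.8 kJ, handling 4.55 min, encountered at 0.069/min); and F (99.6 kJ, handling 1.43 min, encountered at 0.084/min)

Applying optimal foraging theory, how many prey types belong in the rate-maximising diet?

4

Profitabilities (E/h, kJ/min): F 69.7, E 52.9, B 26.6, G 18.6. Add prey in this order while the next type's profitability exceeds the intake rate on those already taken.
Rate on top 1: 7.469. E: 52.9 > 7.469 → include.
Rate on top 2: 10.74. B: 26.6 > 10.74 → include.
Rate on top 3: 12.86. G: 18.6 > 12.86 → include.
Optimal diet: F, E, B, G — 4 of 4 types.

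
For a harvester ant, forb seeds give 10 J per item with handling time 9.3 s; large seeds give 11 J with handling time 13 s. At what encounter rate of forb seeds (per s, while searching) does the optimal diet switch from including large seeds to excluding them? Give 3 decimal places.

At the threshold, the rate on forb seeds alone equals the profitability of large seeds: λ·10/(1 + λ·9.3) = 11/13 = 0.8462.
Rearranging, λ(10 − 0.8462×9.3) = 0.8462, so λ = 0.8462/2.131 = 0.3971 per s.

0.397 per s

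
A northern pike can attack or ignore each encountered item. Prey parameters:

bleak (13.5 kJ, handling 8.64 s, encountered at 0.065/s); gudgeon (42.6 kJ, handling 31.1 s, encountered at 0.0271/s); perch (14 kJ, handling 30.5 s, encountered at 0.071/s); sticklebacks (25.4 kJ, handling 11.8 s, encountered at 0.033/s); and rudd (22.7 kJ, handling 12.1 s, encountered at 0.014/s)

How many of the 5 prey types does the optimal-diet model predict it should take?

4

Profitabilities (E/h, kJ/s): sticklebacks 2.15, rudd 1.88, bleak 1.56, gudgeon 1.37, perch 0.459. Add prey in this order while the next type's profitability exceeds the intake rate on those already taken.
Rate on top 1: 0.6033. rudd: 1.88 > 0.6033 → include.
Rate on top 2: 0.7416. bleak: 1.56 > 0.7416 → include.
Rate on top 3: 0.959. gudgeon: 1.37 > 0.959 → include.
Rate on top 4: 1.076. perch: 0.459 < 1.076 → exclude; stop.
Optimal diet: sticklebacks, rudd, bleak, gudgeon — 4 of 5 types.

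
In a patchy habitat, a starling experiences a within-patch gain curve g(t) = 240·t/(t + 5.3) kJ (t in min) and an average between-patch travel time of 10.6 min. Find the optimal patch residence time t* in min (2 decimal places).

Maximise g(t)/(T+t): set derivative to zero → g'(t)(T+t) = g(t).
g'(t) = 240·5.3/(t + 5.3)². Setting 240·5.3/(t+5.3)² = 240t/[(t+5.3)(10.6+t)] gives 5.3(10.6+t) = t(t+5.3), so t² = 5.3×10.6 = 56.18.
t* = √56.18 = 7.495 min.

7.50 min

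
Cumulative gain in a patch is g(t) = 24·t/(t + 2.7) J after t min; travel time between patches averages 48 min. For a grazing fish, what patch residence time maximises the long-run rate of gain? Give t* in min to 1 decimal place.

Maximise g(t)/(T+t): set derivative to zero → g'(t)(T+t) = g(t).
g'(t) = 24·2.7/(t + 2.7)². Setting 24·2.7/(t+2.7)² = 24t/[(t+2.7)(48+t)] gives 2.7(48+t) = t(t+2.7), so t² = 2.7×48 = 129.6.
t* = √129.6 = 11.38 min.

11.4 min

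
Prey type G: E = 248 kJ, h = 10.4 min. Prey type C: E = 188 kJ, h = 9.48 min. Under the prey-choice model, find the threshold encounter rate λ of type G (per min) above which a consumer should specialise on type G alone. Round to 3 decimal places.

0.475 per min

Drop type C once their profitability E₂/h₂ falls below the rate achievable on type G alone: E₂/h₂ = λE₁/(1 + λh₁).
Solve for λ: λE₁h₂ = E₂(1 + λh₁) → λ(E₁h₂ − E₂h₁) = E₂ → λ = E₂/(E₁h₂ − E₂h₁).
λ = 188/(248×9.48 − 188×10.4) = 188/395.8 = 0.4749 per min.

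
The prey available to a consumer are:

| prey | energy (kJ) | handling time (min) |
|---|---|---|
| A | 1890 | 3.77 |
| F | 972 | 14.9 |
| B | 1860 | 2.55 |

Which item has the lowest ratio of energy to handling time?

F

In descending order of E/h:
B: 1860/2.55 = 729 kJ/min
A: 1890/3.77 = 501 kJ/min
F: 972/14.9 = 65.2 kJ/min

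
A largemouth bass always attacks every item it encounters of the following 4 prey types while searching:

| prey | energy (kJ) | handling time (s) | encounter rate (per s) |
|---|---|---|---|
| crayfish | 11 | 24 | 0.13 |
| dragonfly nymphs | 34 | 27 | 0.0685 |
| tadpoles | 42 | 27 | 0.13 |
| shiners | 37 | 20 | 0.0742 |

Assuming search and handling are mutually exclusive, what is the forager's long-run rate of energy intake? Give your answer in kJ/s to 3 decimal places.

Energy encountered per unit search time: 0.13×11 + 0.0685×34 + 0.13×42 + 0.0742×37 = 11.96 kJ/s.
Handling time per unit search time: 0.13×24 + 0.0685×27 + 0.13×27 + 0.0742×20 = 9.963.
Rate = 11.96/(1 + 9.963) = 1.091 kJ/s.

1.091 kJ/s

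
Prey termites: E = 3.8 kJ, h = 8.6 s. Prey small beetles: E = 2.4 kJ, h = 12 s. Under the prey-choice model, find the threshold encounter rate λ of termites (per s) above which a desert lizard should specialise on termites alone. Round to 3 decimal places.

0.096 per s

The zero-one rule: include small beetles iff E₂/h₂ > λE₁/(1+λh₁). Equality gives the switch point.
λE₁h₂ = E₂ + λE₂h₁ ⇒ λ = E₂/(E₁h₂ − E₂h₁) = 2.4/(45.6 − 20.64) = 0.09615 per s.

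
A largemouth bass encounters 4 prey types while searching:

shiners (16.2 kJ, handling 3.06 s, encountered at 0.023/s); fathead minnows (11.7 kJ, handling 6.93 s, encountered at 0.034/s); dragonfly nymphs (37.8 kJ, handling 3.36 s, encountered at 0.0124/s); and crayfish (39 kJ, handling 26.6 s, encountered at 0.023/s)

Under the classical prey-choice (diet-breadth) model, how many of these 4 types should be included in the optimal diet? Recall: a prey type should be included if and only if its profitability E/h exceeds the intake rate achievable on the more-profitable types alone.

Rank by E/h (kJ/s): dragonfly nymphs 11.2, shiners 5.29, fathead minnows 1.69, crayfish 1.47. Include each in turn until the next type's E/h falls below the running intake rate.
Rate on top 1: 0.45. shiners: 5.29 > 0.45 → include.
Rate on top 2: 0.7566. fathead minnows: 1.69 > 0.7566 → include.
Rate on top 3: 0.9195. crayfish: 1.47 > 0.9195 → include.
Optimal diet: dragonfly nymphs, shiners, fathead minnows, crayfish — 4 of 4 types.

4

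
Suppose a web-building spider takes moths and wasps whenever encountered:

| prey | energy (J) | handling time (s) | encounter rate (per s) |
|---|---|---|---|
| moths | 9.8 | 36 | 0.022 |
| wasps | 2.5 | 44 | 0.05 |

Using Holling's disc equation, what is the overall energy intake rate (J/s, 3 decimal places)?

0.085 J/s

R = Σλ_iE_i / (1 + Σλ_ih_i)
Numerator: 0.022×9.8 + 0.05×2.5 = 0.3406
Denominator: 1 + 0.022×36 + 0.05×44 = 3.992
R = 0.3406/3.992 = 0.08532 J/s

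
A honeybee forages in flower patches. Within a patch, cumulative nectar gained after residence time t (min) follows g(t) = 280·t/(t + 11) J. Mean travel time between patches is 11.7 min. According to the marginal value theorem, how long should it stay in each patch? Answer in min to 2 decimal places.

By the marginal value theorem, leave when the instantaneous gain rate g'(t) equals the habitat-wide average g(t)/(T + t).
g'(t) = 280·11/(t + 11)². Setting 280·11/(t+11)² = 280t/[(t+11)(11.7+t)] gives 11(11.7+t) = t(t+11), so t² = 11×11.7 = 128.7.
t* = √128.7 = 11.34 min.

11.34 min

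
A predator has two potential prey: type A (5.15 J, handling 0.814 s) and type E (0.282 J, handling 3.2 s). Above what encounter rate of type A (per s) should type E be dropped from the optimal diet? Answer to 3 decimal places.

At the threshold, the rate on type A alone equals the profitability of type E: λ·5.15/(1 + λ·0.814) = 0.282/3.2 = 0.08812.
Rearranging, λ(5.15 − 0.08812×0.814) = 0.08812, so λ = 0.08812/5.078 = 0.01735 per s.

0.017 per s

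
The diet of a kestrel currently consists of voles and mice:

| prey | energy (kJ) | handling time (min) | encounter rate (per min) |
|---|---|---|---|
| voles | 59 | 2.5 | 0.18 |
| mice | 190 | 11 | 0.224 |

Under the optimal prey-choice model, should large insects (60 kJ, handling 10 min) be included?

No

Current rate: (0.18×59 + 0.224×190)/(1 + 0.18×2.5 + 0.224×11) = 13.59 kJ/min.
Profitability of large insects: 60/10 = 6 kJ/min.
Since 6 < R, time spent handling large insects is better spent searching.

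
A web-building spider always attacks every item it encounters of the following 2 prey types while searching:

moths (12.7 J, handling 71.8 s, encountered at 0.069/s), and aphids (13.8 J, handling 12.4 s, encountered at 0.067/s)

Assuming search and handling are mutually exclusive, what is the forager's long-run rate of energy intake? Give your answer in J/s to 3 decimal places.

0.265 J/s

Energy encountered per unit search time: 0.069×12.7 + 0.067×13.8 = 1.801 J/s.
Handling time per unit search time: 0.069×71.8 + 0.067×12.4 = 5.785.
Rate = 1.801/(1 + 5.785) = 0.2654 J/s.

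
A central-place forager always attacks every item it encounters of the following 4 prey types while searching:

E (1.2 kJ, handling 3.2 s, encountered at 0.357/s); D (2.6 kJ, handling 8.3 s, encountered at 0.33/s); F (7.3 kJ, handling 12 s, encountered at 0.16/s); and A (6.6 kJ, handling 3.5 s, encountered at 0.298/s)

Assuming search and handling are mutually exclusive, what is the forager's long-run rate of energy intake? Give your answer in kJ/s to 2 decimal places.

R = (0.357×1.2 + 0.33×2.6 + 0.16×7.3 + 0.298×6.6) / (1 + 0.357×3.2 + 0.33×8.3 + 0.16×12 + 0.298×3.5) = 4.421/7.844 = 0.5636 kJ/s.

0.56 kJ/s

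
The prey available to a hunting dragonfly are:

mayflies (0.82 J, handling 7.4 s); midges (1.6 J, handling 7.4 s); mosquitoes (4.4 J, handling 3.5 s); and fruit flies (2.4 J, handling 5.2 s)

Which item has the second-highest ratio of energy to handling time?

Profitability E/h (J/s): mayflies = 0.82/7.4 = 0.111, midges = 1.6/7.4 = 0.216, mosquitoes = 4.4/3.5 = 1.26, fruit flies = 2.4/5.2 = 0.462.
Ranked: mosquitoes > fruit flies > midges > mayflies.

fruit flies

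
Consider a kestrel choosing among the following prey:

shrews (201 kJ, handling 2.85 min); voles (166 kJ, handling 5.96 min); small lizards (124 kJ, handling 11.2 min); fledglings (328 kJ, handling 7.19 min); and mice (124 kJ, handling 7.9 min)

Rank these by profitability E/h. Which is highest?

shrews

In descending order of E/h:
shrews: 201/2.85 = 70.5 kJ/min
fledglings: 328/7.19 = 45.6 kJ/min
voles: 166/5.96 = 27.9 kJ/min
mice: 124/7.9 = 15.7 kJ/min
small lizards: 124/11.2 = 11.1 kJ/min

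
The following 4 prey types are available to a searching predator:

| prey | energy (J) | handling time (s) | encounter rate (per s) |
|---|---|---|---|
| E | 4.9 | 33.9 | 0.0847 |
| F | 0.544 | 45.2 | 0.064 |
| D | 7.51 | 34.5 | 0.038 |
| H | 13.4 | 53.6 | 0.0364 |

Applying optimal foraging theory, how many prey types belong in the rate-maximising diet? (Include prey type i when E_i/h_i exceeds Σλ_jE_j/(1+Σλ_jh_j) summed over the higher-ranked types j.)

2

Profitabilities (E/h, J/s): H 0.25, D 0.218, E 0.145, F 0.012. Add prey in this order while the next type's profitability exceeds the intake rate on those already taken.
Rate on top 1: 0.1653. D: 0.218 > 0.1653 → include.
Rate on top 2: 0.1814. E: 0.145 < 0.1814 → exclude; stop.
Optimal diet: H, D — 2 of 4 types.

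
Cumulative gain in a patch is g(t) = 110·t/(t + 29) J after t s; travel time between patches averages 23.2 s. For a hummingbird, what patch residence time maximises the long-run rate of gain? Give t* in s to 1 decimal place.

Maximise g(t)/(T+t): set derivative to zero → g'(t)(T+t) = g(t).
g'(t) = 110·29/(t + 29)². Setting 110·29/(t+29)² = 110t/[(t+29)(23.2+t)] gives 29(23.2+t) = t(t+29), so t² = 29×23.2 = 672.8.
t* = √672.8 = 25.94 s.

25.9 s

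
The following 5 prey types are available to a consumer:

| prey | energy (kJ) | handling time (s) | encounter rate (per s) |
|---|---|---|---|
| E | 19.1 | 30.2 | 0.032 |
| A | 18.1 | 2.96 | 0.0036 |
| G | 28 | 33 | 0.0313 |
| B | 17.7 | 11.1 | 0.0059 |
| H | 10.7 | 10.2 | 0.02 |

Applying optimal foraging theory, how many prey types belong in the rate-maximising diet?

5

Rank by E/h (kJ/s): A 6.11, B 1.59, H 1.05, G 0.848, E 0.632. Include each in turn until the next type's E/h falls below the running intake rate.
Rate on top 1: 0.06447. B: 1.59 > 0.06447 → include.
Rate on top 2: 0.1576. H: 1.05 > 0.1576 → include.
Rate on top 3: 0.2996. G: 0.848 > 0.2996 → include.
Rate on top 4: 0.5447. E: 0.632 > 0.5447 → include.
Optimal diet: A, B, H, G, E — 5 of 5 types.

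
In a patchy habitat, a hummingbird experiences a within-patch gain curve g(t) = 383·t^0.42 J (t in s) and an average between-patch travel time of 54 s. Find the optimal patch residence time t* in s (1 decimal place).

39.1 s

Optimal t* satisfies g'(t*) = g(t*)/(T + t*).
g'(t) = 0.42·383·t^-0.58. Setting 0.42·383·t^-0.58 = 383·t^0.42/(54+t) gives 0.42(54+t) = t, so 0.58·t = 0.42×54.
t* = 0.42×54/0.58 = 39.1 s.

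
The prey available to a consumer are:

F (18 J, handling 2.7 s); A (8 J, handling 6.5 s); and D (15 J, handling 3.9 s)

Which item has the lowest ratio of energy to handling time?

In descending order of E/h:
F: 18/2.7 = 6.67 J/s
D: 15/3.9 = 3.85 J/s
A: 8/6.5 = 1.23 J/s

A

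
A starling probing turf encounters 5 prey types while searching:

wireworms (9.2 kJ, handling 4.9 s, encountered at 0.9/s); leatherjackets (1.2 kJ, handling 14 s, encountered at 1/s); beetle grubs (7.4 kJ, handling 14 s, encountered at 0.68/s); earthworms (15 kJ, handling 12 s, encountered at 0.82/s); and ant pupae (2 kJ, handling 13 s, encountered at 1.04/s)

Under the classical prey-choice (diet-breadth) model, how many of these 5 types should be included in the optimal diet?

1

Profitabilities (E/h, kJ/s): wireworms 1.88, earthworms 1.25, beetle grubs 0.529, ant pupae 0.154, leatherjackets 0.0857. Add prey in this order while the next type's profitability exceeds the intake rate on those already taken.
Rate on top 1: 1.53. earthworms: 1.25 < 1.53 → exclude; stop.
Optimal diet: wireworms — 1 of 5 types.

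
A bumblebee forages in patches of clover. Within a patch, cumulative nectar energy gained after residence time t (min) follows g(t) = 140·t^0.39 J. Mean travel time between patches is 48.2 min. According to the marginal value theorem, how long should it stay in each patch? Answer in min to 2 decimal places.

By the marginal value theorem, leave when the instantaneous gain rate g'(t) equals the habitat-wide average g(t)/(T + t).
g'(t) = 0.39·140·t^-0.61. Setting 0.39·140·t^-0.61 = 140·t^0.39/(48.2+t) gives 0.39(48.2+t) = t, so 0.61·t = 0.39×48.2.
t* = 0.39×48.2/0.61 = 30.82 min.

30.82 min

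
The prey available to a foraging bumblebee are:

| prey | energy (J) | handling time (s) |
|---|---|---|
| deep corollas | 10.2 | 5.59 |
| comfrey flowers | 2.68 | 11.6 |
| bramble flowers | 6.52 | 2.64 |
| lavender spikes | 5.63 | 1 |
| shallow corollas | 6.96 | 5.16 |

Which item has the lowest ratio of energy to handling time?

comfrey flowers

Profitability E/h (J/s): deep corollas = 10.2/5.59 = 1.82, comfrey flowers = 2.68/11.6 = 0.231, bramble flowers = 6.52/2.64 = 2.47, lavender spikes = 5.63/1 = 5.63, shallow corollas = 6.96/5.16 = 1.35.
Ranked: lavender spikes > bramble flowers > deep corollas > shallow corollas > comfrey flowers.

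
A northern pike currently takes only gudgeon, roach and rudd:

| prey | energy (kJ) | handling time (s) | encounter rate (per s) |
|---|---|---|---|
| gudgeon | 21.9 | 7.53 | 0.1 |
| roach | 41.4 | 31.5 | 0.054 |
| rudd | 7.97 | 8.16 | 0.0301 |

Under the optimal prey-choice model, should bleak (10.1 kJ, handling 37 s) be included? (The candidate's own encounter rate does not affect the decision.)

Current rate: (0.1×21.9 + 0.054×41.4 + 0.0301×7.97)/(1 + 0.1×7.53 + 0.054×31.5 + 0.0301×8.16) = 1.261 kJ/s.
bleak: E/h = 10.1/37 = 0.273 kJ/s.
0.273 < 1.261, so adding bleak would lower the average — exclude it.

No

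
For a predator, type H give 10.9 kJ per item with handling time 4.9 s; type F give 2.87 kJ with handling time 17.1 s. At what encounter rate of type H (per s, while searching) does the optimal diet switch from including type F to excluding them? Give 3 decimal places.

0.017 per s

At the threshold, the rate on type H alone equals the profitability of type F: λ·10.9/(1 + λ·4.9) = 2.87/17.1 = 0.1678.
Rearranging, λ(10.9 − 0.1678×4.9) = 0.1678, so λ = 0.1678/10.08 = 0.01665 per s.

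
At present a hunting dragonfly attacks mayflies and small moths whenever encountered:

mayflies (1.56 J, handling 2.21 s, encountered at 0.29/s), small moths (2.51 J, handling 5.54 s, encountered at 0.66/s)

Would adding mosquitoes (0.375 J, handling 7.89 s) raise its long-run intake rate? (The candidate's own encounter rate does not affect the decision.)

On mayflies and small moths alone, R = ΣλE/(1+Σλh) = 2.109/5.297 = 0.3981 J/s.
Profitability of mosquitoes: 0.375/7.89 = 0.04753 J/s.
Since 0.04753 < R, time spent handling mosquitoes is better spent searching.

No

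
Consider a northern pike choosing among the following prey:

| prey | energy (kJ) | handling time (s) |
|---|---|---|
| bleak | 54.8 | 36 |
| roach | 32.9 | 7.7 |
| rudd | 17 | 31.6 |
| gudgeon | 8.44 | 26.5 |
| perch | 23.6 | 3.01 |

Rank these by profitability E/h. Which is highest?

perch

In descending order of E/h:
perch: 23.6/3.01 = 7.84 kJ/s
roach: 32.9/7.7 = 4.27 kJ/s
bleak: 54.8/36 = 1.52 kJ/s
rudd: 17/31.6 = 0.538 kJ/s
gudgeon: 8.44/26.5 = 0.318 kJ/s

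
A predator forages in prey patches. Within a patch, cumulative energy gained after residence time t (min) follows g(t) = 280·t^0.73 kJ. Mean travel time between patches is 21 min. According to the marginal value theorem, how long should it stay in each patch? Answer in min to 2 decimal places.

By the marginal value theorem, leave when the instantaneous gain rate g'(t) equals the habitat-wide average g(t)/(T + t).
g'(t) = 0.73·280·t^-0.27. Setting 0.73·280·t^-0.27 = 280·t^0.73/(21+t) gives 0.73(21+t) = t, so 0.27·t = 0.73×21.
t* = 0.73×21/0.27 = 56.78 min.

56.78 min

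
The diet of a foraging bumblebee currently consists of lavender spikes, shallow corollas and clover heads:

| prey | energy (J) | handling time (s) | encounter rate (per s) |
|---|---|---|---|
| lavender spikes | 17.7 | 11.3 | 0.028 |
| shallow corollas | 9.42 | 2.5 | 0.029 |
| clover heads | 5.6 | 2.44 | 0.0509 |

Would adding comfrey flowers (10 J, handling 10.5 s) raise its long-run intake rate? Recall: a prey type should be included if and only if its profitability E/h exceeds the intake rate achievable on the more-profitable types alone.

Current rate: (0.028×17.7 + 0.029×9.42 + 0.0509×5.6)/(1 + 0.028×11.3 + 0.029×2.5 + 0.0509×2.44) = 0.6965 J/s.
comfrey flowers: E/h = 10/10.5 = 0.9524 J/s.
Since 0.9524 > R, including comfrey flowers increases the long-run rate.

Yes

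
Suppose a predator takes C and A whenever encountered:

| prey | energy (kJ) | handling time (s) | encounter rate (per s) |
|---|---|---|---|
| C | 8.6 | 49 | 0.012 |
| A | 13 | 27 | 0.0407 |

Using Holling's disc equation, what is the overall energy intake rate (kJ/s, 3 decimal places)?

Energy encountered per unit search time: 0.012×8.6 + 0.0407×13 = 0.6323 kJ/s.
Handling time per unit search time: 0.012×49 + 0.0407×27 = 1.687.
Rate = 0.6323/(1 + 1.687) = 0.2353 kJ/s.

0.235 kJ/s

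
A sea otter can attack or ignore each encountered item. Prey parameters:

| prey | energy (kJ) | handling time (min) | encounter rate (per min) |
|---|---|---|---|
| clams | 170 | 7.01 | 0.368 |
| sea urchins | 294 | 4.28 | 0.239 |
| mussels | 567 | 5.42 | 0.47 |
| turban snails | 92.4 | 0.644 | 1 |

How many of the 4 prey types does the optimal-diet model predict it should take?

Profitabilities (E/h, kJ/min): turban snails 143, mussels 105, sea urchins 68.7, clams 24.3. Add prey in this order while the next type's profitability exceeds the intake rate on those already taken.
Rate on top 1: 56.2. mussels: 105 > 56.2 → include.
Rate on top 2: 85.63. sea urchins: 68.7 < 85.63 → exclude; stop.
Optimal diet: turban snails, mussels — 2 of 4 types.

2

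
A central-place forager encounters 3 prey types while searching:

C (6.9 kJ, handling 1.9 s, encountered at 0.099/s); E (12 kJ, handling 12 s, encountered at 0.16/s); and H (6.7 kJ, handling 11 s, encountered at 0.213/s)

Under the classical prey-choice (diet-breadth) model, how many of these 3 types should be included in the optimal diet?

2

Rank by E/h (kJ/s): C 3.63, E 1, H 0.609. Include each in turn until the next type's E/h falls below the running intake rate.
Rate on top 1: 0.575. E: 1 > 0.575 → include.
Rate on top 2: 0.8375. H: 0.609 < 0.8375 → exclude; stop.
Optimal diet: C, E — 2 of 3 types.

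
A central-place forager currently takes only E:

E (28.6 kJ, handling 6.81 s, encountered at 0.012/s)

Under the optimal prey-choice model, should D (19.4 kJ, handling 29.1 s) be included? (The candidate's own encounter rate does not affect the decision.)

Current rate: (0.012×28.6)/(1 + 0.012×6.81) = 0.3173 kJ/s.
Profitability of D: 19.4/29.1 = 0.6667 kJ/s.
Since 0.6667 > R, including D increases the long-run rate.

Yes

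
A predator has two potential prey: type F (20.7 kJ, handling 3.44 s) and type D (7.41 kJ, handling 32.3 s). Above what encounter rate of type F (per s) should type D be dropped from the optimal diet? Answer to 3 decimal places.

0.012 per s

At the threshold, the rate on type F alone equals the profitability of type D: λ·20.7/(1 + λ·3.44) = 7.41/32.3 = 0.2294.
Rearranging, λ(20.7 − 0.2294×3.44) = 0.2294, so λ = 0.2294/19.91 = 0.01152 per s.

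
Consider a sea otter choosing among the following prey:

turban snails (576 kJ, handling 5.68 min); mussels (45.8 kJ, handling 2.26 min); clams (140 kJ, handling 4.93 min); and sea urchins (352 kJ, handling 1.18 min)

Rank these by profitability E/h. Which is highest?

Profitability E/h (kJ/min): turban snails = 576/5.68 = 101, mussels = 45.8/2.26 = 20.3, clams = 140/4.93 = 28.4, sea urchins = 352/1.18 = 298.
Ranked: sea urchins > turban snails > clams > mussels.

sea urchins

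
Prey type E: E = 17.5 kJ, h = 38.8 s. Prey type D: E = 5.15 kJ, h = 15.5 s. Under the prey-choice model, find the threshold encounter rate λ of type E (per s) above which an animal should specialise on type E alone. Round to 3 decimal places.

The zero-one rule: include type D iff E₂/h₂ > λE₁/(1+λh₁). Equality gives the switch point.
λE₁h₂ = E₂ + λE₂h₁ ⇒ λ = E₂/(E₁h₂ − E₂h₁) = 5.15/(271.2 − 199.8) = 0.0721 per s.

0.072 per s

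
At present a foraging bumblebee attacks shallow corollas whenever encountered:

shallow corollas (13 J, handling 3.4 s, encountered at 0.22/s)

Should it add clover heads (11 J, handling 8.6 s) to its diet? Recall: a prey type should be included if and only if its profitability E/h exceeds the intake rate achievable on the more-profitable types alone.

Current rate: (0.22×13)/(1 + 0.22×3.4) = 1.636 J/s.
Profitability of clover heads: 11/8.6 = 1.279 J/s.
1.279 < 1.636, so adding clover heads would lower the average — exclude it.

No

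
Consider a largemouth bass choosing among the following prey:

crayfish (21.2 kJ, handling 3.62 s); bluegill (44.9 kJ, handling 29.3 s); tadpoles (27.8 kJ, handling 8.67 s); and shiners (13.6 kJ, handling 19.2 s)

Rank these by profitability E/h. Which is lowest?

shiners

In descending order of E/h:
crayfish: 21.2/3.62 = 5.86 kJ/s
tadpoles: 27.8/8.67 = 3.21 kJ/s
bluegill: 44.9/29.3 = 1.53 kJ/s
shiners: 13.6/19.2 = 0.708 kJ/s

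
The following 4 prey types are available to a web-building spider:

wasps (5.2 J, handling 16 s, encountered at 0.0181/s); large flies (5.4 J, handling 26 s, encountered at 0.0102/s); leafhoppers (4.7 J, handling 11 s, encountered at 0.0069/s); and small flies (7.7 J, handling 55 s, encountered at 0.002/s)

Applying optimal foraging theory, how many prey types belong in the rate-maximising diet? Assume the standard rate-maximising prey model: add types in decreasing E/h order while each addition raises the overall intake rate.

4

E/h in descending order: leafhoppers 0.427, wasps 0.325, large flies 0.208, small flies 0.14 J/s. The optimal diet is the largest prefix of this list for which every included type satisfies E_i/h_i > R on the types above it.
Rate on top 1: 0.03014. wasps: 0.325 > 0.03014 → include.
Rate on top 2: 0.09268. large flies: 0.208 > 0.09268 → include.
Rate on top 3: 0.1114. small flies: 0.14 > 0.1114 → include.
Optimal diet: leafhoppers, wasps, large flies, small flies — 4 of 4 types.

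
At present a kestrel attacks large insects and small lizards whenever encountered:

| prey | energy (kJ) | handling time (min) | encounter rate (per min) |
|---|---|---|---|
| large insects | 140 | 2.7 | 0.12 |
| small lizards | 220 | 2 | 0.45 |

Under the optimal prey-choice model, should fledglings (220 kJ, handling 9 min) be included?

No

On large insects and small lizards alone, R = ΣλE/(1+Σλh) = 115.8/2.224 = 52.07 kJ/min.
fledglings: E/h = 220/9 = 24.44 kJ/min.
24.44 < 52.07, so adding fledglings would lower the average — exclude it.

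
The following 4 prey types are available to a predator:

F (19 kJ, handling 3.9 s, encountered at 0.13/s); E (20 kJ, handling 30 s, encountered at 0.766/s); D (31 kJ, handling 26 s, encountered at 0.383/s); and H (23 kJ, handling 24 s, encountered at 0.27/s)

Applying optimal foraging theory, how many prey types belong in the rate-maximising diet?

1

Rank by E/h (kJ/s): F 4.87, D 1.19, H 0.958, E 0.667. Include each in turn until the next type's E/h falls below the running intake rate.
Rate on top 1: 1.639. D: 1.19 < 1.639 → exclude; stop.
Optimal diet: F — 1 of 4 types.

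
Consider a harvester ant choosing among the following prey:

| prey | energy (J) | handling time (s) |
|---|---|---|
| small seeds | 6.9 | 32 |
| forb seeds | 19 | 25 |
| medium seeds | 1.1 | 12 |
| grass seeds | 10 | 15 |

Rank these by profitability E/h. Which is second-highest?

Profitability E/h (J/s): small seeds = 6.9/32 = 0.216, forb seeds = 19/25 = 0.76, medium seeds = 1.1/12 = 0.0917, grass seeds = 10/15 = 0.667.
Ranked: forb seeds > grass seeds > small seeds > medium seeds.

grass seeds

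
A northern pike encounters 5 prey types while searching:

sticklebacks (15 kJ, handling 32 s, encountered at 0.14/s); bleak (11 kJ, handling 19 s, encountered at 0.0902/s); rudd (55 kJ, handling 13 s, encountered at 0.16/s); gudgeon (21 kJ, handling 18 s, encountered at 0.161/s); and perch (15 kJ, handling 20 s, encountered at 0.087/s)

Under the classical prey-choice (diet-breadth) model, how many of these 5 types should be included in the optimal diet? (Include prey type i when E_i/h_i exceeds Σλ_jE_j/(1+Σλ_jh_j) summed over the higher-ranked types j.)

Rank by E/h (kJ/s): rudd 4.23, gudgeon 1.17, perch 0.75, bleak 0.579, sticklebacks 0.469. Include each in turn until the next type's E/h falls below the running intake rate.
Rate on top 1: 2.857. gudgeon: 1.17 < 2.857 → exclude; stop.
Optimal diet: rudd — 1 of 5 types.

1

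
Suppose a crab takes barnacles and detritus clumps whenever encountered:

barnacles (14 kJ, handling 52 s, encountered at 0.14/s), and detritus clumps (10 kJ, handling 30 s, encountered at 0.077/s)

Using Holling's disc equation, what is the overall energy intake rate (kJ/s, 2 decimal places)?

0.26 kJ/s

R = (0.14×14 + 0.077×10) / (1 + 0.14×52 + 0.077×30) = 2.73/10.59 = 0.2578 kJ/s.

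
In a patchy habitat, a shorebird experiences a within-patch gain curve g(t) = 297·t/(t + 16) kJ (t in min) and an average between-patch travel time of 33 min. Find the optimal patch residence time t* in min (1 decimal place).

23.0 min

By the marginal value theorem, leave when the instantaneous gain rate g'(t) equals the habitat-wide average g(t)/(T + t).
g'(t) = 297·16/(t + 16)². Setting 297·16/(t+16)² = 297t/[(t+16)(33+t)] gives 16(33+t) = t(t+16), so t² = 16×33 = 528.
t* = √528 = 22.98 min.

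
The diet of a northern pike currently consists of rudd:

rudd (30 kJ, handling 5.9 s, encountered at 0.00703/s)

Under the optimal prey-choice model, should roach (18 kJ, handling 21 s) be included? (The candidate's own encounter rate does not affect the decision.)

Current rate: (0.00703×30)/(1 + 0.00703×5.9) = 0.2025 kJ/s.
roach: E/h = 18/21 = 0.8571 kJ/s.
0.8571 > 0.2025, so adding roach raises the average — include it.

Yes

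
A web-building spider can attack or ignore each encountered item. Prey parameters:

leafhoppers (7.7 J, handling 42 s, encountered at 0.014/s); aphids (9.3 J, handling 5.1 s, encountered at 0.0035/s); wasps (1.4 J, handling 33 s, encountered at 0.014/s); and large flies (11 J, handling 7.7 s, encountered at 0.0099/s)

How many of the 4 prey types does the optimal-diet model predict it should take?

E/h in descending order: aphids 1.82, large flies 1.43, leafhoppers 0.183, wasps 0.0424 J/s. The optimal diet is the largest prefix of this list for which every included type satisfies E_i/h_i > R on the types above it.
Rate on top 1: 0.03198. large flies: 1.43 > 0.03198 → include.
Rate on top 2: 0.1293. leafhoppers: 0.183 > 0.1293 → include.
Rate on top 3: 0.1482. wasps: 0.0424 < 0.1482 → exclude; stop.
Optimal diet: aphids, large flies, leafhoppers — 3 of 4 types.

3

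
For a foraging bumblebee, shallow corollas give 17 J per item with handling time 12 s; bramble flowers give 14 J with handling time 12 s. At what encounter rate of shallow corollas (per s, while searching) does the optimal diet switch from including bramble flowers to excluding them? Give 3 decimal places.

0.389 per s

At the threshold, the rate on shallow corollas alone equals the profitability of bramble flowers: λ·17/(1 + λ·12) = 14/12 = 1.167.
Rearranging, λ(17 − 1.167×12) = 1.167, so λ = 1.167/3 = 0.3889 per s.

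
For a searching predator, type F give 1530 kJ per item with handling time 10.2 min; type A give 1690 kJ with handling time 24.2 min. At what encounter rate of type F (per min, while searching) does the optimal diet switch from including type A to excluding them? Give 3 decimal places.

At the threshold, the rate on type F alone equals the profitability of type A: λ·1530/(1 + λ·10.2) = 1690/24.2 = 69.83.
Rearranging, λ(1530 − 69.83×10.2) = 69.83, so λ = 69.83/817.7 = 0.08541 per min.

0.085 per min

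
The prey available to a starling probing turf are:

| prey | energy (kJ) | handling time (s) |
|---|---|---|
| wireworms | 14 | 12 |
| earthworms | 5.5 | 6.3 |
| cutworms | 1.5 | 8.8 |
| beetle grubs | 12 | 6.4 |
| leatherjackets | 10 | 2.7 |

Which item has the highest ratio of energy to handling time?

Profitability E/h (kJ/s): wireworms = 14/12 = 1.17, earthworms = 5.5/6.3 = 0.873, cutworms = 1.5/8.8 = 0.17, beetle grubs = 12/6.4 = 1.88, leatherjackets = 10/2.7 = 3.7.
Ranked: leatherjackets > beetle grubs > wireworms > earthworms > cutworms.

leatherjackets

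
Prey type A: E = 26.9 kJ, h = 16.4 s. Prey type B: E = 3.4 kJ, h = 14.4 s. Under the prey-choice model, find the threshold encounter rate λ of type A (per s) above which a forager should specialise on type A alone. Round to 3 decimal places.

At the threshold, the rate on type A alone equals the profitability of type B: λ·26.9/(1 + λ·16.4) = 3.4/14.4 = 0.2361.
Rearranging, λ(26.9 − 0.2361×16.4) = 0.2361, so λ = 0.2361/23.03 = 0.01025 per s.

0.010 per s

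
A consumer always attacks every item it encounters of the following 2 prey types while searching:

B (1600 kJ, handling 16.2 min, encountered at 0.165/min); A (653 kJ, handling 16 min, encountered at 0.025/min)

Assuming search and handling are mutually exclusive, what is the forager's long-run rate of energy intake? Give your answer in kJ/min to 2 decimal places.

68.83 kJ/min

R = (0.165×1600 + 0.025×653) / (1 + 0.165×16.2 + 0.025×16) = 280.3/4.073 = 68.83 kJ/min.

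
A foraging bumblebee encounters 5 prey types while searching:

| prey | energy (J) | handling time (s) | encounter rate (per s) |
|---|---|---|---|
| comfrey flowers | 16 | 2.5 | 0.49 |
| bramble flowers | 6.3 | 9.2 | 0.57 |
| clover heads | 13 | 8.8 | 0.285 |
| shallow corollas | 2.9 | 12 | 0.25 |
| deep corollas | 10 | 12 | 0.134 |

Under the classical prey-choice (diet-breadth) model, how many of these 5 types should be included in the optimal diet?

1

Profitabilities (E/h, J/s): comfrey flowers 6.4, clover heads 1.48, deep corollas 0.833, bramble flowers 0.685, shallow corollas 0.242. Add prey in this order while the next type's profitability exceeds the intake rate on those already taken.
Rate on top 1: 3.524. clover heads: 1.48 < 3.524 → exclude; stop.
Optimal diet: comfrey flowers — 1 of 5 types.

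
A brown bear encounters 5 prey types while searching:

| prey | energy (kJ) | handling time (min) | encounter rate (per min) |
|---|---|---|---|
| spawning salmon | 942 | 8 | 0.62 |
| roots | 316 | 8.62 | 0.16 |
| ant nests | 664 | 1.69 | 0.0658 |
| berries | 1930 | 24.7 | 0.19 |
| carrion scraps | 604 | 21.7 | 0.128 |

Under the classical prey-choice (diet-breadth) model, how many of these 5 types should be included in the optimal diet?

E/h in descending order: ant nests 393, spawning salmon 118, berries 78.1, roots 36.7, carrion scraps 27.8 kJ/min. The optimal diet is the largest prefix of this list for which every included type satisfies E_i/h_i > R on the types above it.
Rate on top 1: 39.32. spawning salmon: 118 > 39.32 → include.
Rate on top 2: 103.4. berries: 78.1 < 103.4 → exclude; stop.
Optimal diet: ant nests, spawning salmon — 2 of 5 types.

2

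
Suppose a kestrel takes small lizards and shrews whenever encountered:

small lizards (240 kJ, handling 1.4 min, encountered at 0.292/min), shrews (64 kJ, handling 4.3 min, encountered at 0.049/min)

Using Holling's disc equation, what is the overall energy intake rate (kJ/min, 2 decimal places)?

45.21 kJ/min

R = Σλ_iE_i / (1 + Σλ_ih_i)
Numerator: 0.292×240 + 0.049×64 = 73.22
Denominator: 1 + 0.292×1.4 + 0.049×4.3 = 1.619
R = 73.22/1.619 = 45.21 kJ/min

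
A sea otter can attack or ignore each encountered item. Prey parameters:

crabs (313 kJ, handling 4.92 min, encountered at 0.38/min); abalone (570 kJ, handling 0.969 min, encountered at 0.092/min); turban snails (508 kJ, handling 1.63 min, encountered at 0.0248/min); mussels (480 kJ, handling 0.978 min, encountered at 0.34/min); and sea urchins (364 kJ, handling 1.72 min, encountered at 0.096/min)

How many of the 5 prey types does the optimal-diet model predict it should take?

Profitabilities (E/h, kJ/min): abalone 588, mussels 491, turban snails 312, sea urchins 212, crabs 63.6. Add prey in this order while the next type's profitability exceeds the intake rate on those already taken.
Rate on top 1: 48.15. mussels: 491 > 48.15 → include.
Rate on top 2: 151.7. turban snails: 312 > 151.7 → include.
Rate on top 3: 156.1. sea urchins: 212 > 156.1 → include.
Rate on top 4: 161.7. crabs: 63.6 < 161.7 → exclude; stop.
Optimal diet: abalone, mussels, turban snails, sea urchins — 4 of 5 types.

4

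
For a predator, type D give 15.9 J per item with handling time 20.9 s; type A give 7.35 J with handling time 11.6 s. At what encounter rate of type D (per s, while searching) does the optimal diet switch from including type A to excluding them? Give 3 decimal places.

0.238 per s

At the threshold, the rate on type D alone equals the profitability of type A: λ·15.9/(1 + λ·20.9) = 7.35/11.6 = 0.6336.
Rearranging, λ(15.9 − 0.6336×20.9) = 0.6336, so λ = 0.6336/2.657 = 0.2384 per s.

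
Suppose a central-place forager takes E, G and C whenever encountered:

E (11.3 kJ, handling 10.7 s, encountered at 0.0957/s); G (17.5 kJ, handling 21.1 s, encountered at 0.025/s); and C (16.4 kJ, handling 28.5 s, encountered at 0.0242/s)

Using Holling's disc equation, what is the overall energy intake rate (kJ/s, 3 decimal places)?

0.591 kJ/s

R = (0.0957×11.3 + 0.025×17.5 + 0.0242×16.4) / (1 + 0.0957×10.7 + 0.025×21.1 + 0.0242×28.5) = 1.916/3.241 = 0.5911 kJ/s.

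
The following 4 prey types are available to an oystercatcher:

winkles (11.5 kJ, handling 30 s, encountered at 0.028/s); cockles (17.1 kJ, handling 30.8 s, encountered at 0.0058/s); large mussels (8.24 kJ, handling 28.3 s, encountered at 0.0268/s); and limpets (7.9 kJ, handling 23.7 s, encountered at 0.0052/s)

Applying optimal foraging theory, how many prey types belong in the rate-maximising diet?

Profitabilities (E/h, kJ/s): cockles 0.555, winkles 0.383, limpets 0.333, large mussels 0.291. Add prey in this order while the next type's profitability exceeds the intake rate on those already taken.
Rate on top 1: 0.08415. winkles: 0.383 > 0.08415 → include.
Rate on top 2: 0.2086. limpets: 0.333 > 0.2086 → include.
Rate on top 3: 0.2158. large mussels: 0.291 > 0.2158 → include.
Optimal diet: cockles, winkles, limpets, large mussels — 4 of 4 types.

4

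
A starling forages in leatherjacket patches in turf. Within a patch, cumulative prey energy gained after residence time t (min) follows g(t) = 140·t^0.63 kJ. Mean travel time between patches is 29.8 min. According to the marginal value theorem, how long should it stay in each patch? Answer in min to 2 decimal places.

Maximise g(t)/(T+t): set derivative to zero → g'(t)(T+t) = g(t).
g'(t) = 0.63·140·t^-0.37. Setting 0.63·140·t^-0.37 = 140·t^0.63/(29.8+t) gives 0.63(29.8+t) = t, so 0.37·t = 0.63×29.8.
t* = 0.63×29.8/0.37 = 50.74 min.

50.74 min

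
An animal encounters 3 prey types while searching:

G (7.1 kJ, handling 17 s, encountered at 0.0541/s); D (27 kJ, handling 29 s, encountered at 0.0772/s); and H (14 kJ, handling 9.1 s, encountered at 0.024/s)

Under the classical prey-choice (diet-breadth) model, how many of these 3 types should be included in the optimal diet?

2

E/h in descending order: H 1.54, D 0.931, G 0.418 kJ/s. The optimal diet is the largest prefix of this list for which every included type satisfies E_i/h_i > R on the types above it.
Rate on top 1: 0.2758. D: 0.931 > 0.2758 → include.
Rate on top 2: 0.7001. G: 0.418 < 0.7001 → exclude; stop.
Optimal diet: H, D — 2 of 3 types.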